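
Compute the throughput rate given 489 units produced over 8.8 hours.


Throughput = units / time
= 489 / 8.8
= 55.6 units/hour


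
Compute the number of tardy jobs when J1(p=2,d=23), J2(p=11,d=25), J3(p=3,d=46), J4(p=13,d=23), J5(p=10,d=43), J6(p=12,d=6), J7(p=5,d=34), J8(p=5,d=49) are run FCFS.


Completion vs due date:
  J1: C=2, d=23 → on time
  J2: C=13, d=25 → on time
  J3: C=16, d=46 → on time
  J4: C=29, d=23 → TARDY
  J5: C=39, d=43 → on time
  J6: C=51, d=6 → TARDY
  J7: C=56, d=34 → TARDY
  J8: C=61, d=49 → TARDY
Tardy jobs: J4, J6, J7, J8
Count = 4


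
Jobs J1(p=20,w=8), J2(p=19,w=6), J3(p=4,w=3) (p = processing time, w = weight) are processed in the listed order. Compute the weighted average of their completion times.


Completion times:
  J1: C=20, w×C=8×20=160
  J2: C=39, w×C=6×39=234
  J3: C=43, w×C=3×43=129
Sum w×C = 523
Sum w = 17
Weighted avg = 523/17
= 30.76


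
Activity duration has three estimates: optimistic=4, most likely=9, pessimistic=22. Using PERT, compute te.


te = (o + 4m + p) / 6
= (4 + 4×9 + 22) / 6
= (4 + 36 + 22) / 6
= 62 / 6
= 10.33


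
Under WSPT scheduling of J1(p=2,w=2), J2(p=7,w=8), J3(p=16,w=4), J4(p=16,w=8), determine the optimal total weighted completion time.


WSPT order (by p/w): J2 → J1 → J4 → J3
  J2: C=7, w·C=8×7=56
  J1: C=9, w·C=2×9=18
  J4: C=25, w·C=8×25=200
  J3: C=41, w·C=4×41=164
Σ w·C = 438
= 438


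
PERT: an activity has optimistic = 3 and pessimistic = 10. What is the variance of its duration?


σ² = ((p - o) / 6)² = (p - o)² / 36
= (10 - 3)² / 36
= 7² / 36
= 49 / 36
= 1.3611


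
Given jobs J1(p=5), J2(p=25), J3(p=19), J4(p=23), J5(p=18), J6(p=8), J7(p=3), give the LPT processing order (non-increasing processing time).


LPT: sort by longest processing time first
  J2: p=25
  J4: p=23
  J3: p=19
  J5: p=18
  J6: p=8
  J1: p=5
  J7: p=3
Order: J2 → J4 → J3 → J5 → J6 → J1 → J7


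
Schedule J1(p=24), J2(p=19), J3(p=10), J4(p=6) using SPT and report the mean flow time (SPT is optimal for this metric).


SPT order: J4 → J3 → J2 → J1
Completion times:
  J4: C=6
  J3: C=16
  J2: C=35
  J1: C=59
Sum = 116, n = 4
Mean flow = 116/4
= 29.00


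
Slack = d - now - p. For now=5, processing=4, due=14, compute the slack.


Slack = due - current_time - processing
= 14 - 5 - 4
= 5


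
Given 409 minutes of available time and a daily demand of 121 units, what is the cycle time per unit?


Cycle time = available time / demand
= 409 / 121
= 3.38 min/unit


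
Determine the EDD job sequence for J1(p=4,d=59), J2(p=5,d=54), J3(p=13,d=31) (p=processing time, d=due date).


EDD: sort by earliest due date
  J3: d=31, p=13
  J2: d=54, p=5
  J1: d=59, p=4
Order: J3 → J2 → J1


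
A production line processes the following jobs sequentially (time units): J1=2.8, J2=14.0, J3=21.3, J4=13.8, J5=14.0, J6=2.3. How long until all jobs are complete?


Sequential makespan: sum all processing times
= 2.8 + 14.0 + 21.3 + 13.8 + 14.0 + 2.3
= 68.2 time units


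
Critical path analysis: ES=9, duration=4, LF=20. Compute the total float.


EF = ES + duration = 9 + 4 = 13
LS = LF - duration = 20 - 4 = 16
Total Float = LF - EF = 20 - 13
(or LS - ES = 16 - 9)
= 7


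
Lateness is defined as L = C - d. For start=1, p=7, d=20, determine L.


Completion = 1 + 7 = 8
Lateness = C - d = 8 - 20
= -12


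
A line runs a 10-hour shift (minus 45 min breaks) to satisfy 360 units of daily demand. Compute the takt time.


Available = 10×60 - 45 = 555 min
Takt time = 555 / 360
= 1.54 min/unit


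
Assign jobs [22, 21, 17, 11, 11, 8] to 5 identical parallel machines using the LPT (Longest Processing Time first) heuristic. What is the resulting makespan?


Jobs (LPT sorted): [22, 21, 17, 11, 11, 8]
Machines: 5
  J=22 → Machine 1 (load: 0+22=22)
  J=21 → Machine 2 (load: 0+21=21)
  J=17 → Machine 3 (load: 0+17=17)
  J=11 → Machine 4 (load: 0+11=11)
  J=11 → Machine 5 (load: 0+11=11)
  J=8 → Machine 4 (load: 11+8=19)
Machine loads: [22, 21, 17, 19, 11]
Makespan = max = 22 time units


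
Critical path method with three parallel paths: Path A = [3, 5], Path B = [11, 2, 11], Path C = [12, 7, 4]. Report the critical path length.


Path A: 3 + 5 = 8
Path B: 11 + 2 + 11 = 24
Path C: 12 + 7 + 4 = 23
Critical path = longest = max(8, 24, 23)
= 24 (Path B)


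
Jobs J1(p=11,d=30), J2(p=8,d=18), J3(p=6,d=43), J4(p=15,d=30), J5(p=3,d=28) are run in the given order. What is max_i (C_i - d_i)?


Lateness per job (L = C - d):
  J1: C=11, d=30, L=-19
  J2: C=19, d=18, L=1
  J3: C=25, d=43, L=-18
  J4: C=40, d=30, L=10
  J5: C=43, d=28, L=15
Lmax = max(-19, 1, -18, 10, 15)
= 15


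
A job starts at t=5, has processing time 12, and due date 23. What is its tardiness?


Completion = start + processing = 5 + 12 = 17
Tardiness = max(0, C - d) = max(0, 17 - 23)
= max(0, -6)
= 0


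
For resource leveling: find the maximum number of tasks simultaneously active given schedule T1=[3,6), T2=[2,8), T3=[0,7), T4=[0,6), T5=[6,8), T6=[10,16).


Check each time point for overlaps:
  t=3: 4 tasks active (T1, T2, T3, T4)
Max concurrent = 4


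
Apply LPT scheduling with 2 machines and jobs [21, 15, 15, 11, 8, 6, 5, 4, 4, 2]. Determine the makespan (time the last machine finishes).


Jobs (LPT sorted): [21, 15, 15, 11, 8, 6, 5, 4, 4, 2]
Machines: 2
  J=21 → Machine 1 (load: 0+21=21)
  J=15 → Machine 2 (load: 0+15=15)
  J=15 → Machine 2 (load: 15+15=30)
  J=11 → Machine 1 (load: 21+11=32)
  J=8 → Machine 2 (load: 30+8=38)
  J=6 → Machine 1 (load: 32+6=38)
  J=5 → Machine 1 (load: 38+5=43)
  J=4 → Machine 2 (load: 38+4=42)
  J=4 → Machine 2 (load: 42+4=46)
  J=2 → Machine 1 (load: 43+2=45)
Machine loads: [45, 46]
Makespan = max = 46 time units


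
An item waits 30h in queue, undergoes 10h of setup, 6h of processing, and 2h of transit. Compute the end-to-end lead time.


Lead time = queue + setup + processing + transit
= 30 + 10 + 6 + 2
= 48 hours


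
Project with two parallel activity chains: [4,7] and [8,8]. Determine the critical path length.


Path A: 4 + 7 = 11
Path B: 8 + 8 = 16
Critical path = longest = max(11, 16)
= 16 (Path B)


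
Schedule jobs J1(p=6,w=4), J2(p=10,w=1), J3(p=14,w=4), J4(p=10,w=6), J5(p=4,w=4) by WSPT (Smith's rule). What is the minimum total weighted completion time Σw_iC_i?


WSPT order (by p/w): J5 → J1 → J4 → J3 → J2
  J5: C=4, w·C=4×4=16
  J1: C=10, w·C=4×10=40
  J4: C=20, w·C=6×20=120
  J3: C=34, w·C=4×34=136
  J2: C=44, w·C=1×44=44
Σ w·C = 356
= 356


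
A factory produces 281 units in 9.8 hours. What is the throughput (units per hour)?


Throughput = units / time
= 281 / 9.8
= 28.7 units/hour


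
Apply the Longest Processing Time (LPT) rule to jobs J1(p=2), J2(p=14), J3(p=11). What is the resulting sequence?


LPT: sort by longest processing time first
  J2: p=14
  J3: p=11
  J1: p=2
Order: J2 → J3 → J1


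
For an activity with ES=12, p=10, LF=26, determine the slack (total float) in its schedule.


EF = ES + duration = 12 + 10 = 22
LS = LF - duration = 26 - 10 = 16
Total Float = LF - EF = 26 - 22
(or LS - ES = 16 - 12)
= 4


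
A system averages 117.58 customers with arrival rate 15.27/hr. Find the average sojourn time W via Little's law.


Little's law: L = λW → W = L / λ
= 117.58 / 15.27
= 7.70 hours


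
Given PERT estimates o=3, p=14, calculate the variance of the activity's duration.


σ² = ((p - o) / 6)² = (p - o)² / 36
= (14 - 3)² / 36
= 11² / 36
= 121 / 36
= 3.3611


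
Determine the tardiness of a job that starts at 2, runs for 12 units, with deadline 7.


Completion = start + processing = 2 + 12 = 14
Tardiness = max(0, C - d) = max(0, 14 - 7)
= max(0, 7)
= 7


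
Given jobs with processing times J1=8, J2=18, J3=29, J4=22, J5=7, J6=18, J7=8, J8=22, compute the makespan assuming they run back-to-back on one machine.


Sequential makespan: sum all processing times
= 8 + 18 + 29 + 22 + 7 + 18 + 8 + 22
= 132 time units


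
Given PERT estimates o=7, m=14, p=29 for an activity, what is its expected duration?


te = (o + 4m + p) / 6
= (7 + 4×14 + 29) / 6
= (7 + 56 + 29) / 6
= 92 / 6
= 15.33


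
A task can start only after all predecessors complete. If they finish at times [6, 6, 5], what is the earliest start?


ES = max of all predecessor completion times
Predecessors: [6, 6, 5]
ES = max(6, 6, 5)
= 6


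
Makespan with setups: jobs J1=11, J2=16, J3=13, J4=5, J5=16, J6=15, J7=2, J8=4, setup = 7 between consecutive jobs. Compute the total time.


Makespan = Σ processing + (n-1) × setup
= (11 + 16 + 13 + 5 + 16 + 15 + 2 + 4) + (8-1)×7
= 82 + 49
= 131 time units


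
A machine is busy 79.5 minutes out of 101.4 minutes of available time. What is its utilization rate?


Utilization = busy / total × 100
= 79.5 / 101.4 × 100
= 78.4%


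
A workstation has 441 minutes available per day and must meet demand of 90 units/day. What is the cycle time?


Cycle time = available time / demand
= 441 / 90
= 4.90 min/unit


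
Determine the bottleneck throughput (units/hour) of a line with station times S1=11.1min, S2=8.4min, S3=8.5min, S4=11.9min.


Bottleneck = longest station time
Station times: [11.1, 8.4, 8.5, 11.9]
Max = 11.9 min
Rate = 60 / 11.9
= 5.04 units/hour (bottleneck: 11.9min)


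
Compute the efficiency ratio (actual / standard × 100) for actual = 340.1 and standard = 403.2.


Efficiency = (actual / standard) × 100
= (340.1 / 403.2) × 100
= 84.4%


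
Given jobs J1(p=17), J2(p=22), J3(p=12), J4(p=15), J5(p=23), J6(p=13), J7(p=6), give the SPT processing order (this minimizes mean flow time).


SPT: sort by shortest processing time
  J7: p=6
  J3: p=12
  J6: p=13
  J4: p=15
  J1: p=17
  J2: p=22
  J5: p=23
Order: J7 → J3 → J6 → J4 → J1 → J2 → J5


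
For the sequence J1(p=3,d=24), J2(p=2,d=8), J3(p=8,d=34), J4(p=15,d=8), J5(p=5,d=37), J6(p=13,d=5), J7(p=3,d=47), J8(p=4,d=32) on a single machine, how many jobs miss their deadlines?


Completion vs due date:
  J1: C=3, d=24 → on time
  J2: C=5, d=8 → on time
  J3: C=13, d=34 → on time
  J4: C=28, d=8 → TARDY
  J5: C=33, d=37 → on time
  J6: C=46, d=5 → TARDY
  J7: C=49, d=47 → TARDY
  J8: C=53, d=32 → TARDY
Tardy jobs: J4, J6, J7, J8
Count = 4


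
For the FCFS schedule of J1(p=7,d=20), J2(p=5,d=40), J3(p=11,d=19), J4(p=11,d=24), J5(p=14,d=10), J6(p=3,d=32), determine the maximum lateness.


Lateness per job (L = C - d):
  J1: C=7, d=20, L=-13
  J2: C=12, d=40, L=-28
  J3: C=23, d=19, L=4
  J4: C=34, d=24, L=10
  J5: C=48, d=10, L=38
  J6: C=51, d=32, L=19
Lmax = max(-13, -28, 4, 10, 38, 19)
= 38


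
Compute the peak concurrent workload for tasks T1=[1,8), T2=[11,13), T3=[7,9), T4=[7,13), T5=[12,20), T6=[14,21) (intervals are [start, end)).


Check each time point for overlaps:
  t=7: 3 tasks active (T1, T3, T4)
Max concurrent = 3


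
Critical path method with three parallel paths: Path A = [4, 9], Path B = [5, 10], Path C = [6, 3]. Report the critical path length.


Path A: 4 + 9 = 13
Path B: 5 + 10 = 15
Path C: 6 + 3 = 9
Critical path = longest = max(13, 15, 9)
= 15 (Path B)


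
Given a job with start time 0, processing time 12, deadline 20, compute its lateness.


Completion = 0 + 12 = 12
Lateness = C - d = 12 - 20
= -8


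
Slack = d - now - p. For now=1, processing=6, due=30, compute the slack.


Slack = due - current_time - processing
= 30 - 1 - 6
= 23


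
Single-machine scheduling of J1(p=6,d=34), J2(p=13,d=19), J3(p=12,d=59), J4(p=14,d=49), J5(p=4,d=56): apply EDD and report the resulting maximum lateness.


EDD order: J2 → J1 → J4 → J5 → J3
Completion and lateness:
  J2: C=13, d=19, L=13-19=-6
  J1: C=19, d=34, L=19-34=-15
  J4: C=33, d=49, L=33-49=-16
  J5: C=37, d=56, L=37-56=-19
  J3: C=49, d=59, L=49-59=-10
Lmax = max(-6, -15, -16, -19, -10)
= -6


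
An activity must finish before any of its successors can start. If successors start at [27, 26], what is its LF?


LF = min of all successor start times
Successors start at: [27, 26]
LF = min(27, 26)
= 26


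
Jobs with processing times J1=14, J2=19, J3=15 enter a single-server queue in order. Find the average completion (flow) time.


Completion times:
  J1: completes at 14
  J2: completes at 33
  J3: completes at 48
Sum = 95
Average = 95/3
= 31.67


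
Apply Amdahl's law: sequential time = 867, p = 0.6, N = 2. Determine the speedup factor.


Amdahl's law: T_p = T × ((1-p) + p/N)
= 867 × ((1-0.6) + 0.6/2)
= 867 × (0.40 + 0.3000)
= 867 × 0.7000
= 606.90
Speedup = 867/606.90
= 1.43×


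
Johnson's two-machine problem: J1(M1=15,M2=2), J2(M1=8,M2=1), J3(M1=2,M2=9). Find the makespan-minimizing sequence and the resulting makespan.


Johnson's rule:
Group 1 (M1≤M2, sort by M1): ['J3']
Group 2 (M1>M2, sort desc M2): ['J1', 'J2']
Sequence: J3 → J1 → J2
Makespan calculation:
  J3: M1 done=2, M2 done=11
  J1: M1 done=17, M2 done=19
  J2: M1 done=25, M2 done=26
= Sequence: J3 → J1 → J2, Makespan: 26


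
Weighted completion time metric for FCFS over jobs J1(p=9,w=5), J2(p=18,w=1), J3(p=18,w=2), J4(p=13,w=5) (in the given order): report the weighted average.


Completion times:
  J1: C=9, w×C=5×9=45
  J2: C=27, w×C=1×27=27
  J3: C=45, w×C=2×45=90
  J4: C=58, w×C=5×58=290
Sum w×C = 452
Sum w = 13
Weighted avg = 452/13
= 34.77


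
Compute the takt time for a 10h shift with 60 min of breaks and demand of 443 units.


Available = 10×60 - 60 = 540 min
Takt time = 540 / 443
= 1.22 min/unit


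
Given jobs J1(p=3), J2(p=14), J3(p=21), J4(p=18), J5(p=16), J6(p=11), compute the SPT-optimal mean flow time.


SPT order: J1 → J6 → J2 → J5 → J4 → J3
Completion times:
  J1: C=3
  J6: C=14
  J2: C=28
  J5: C=44
  J4: C=62
  J3: C=83
Sum = 234, n = 6
Mean flow = 234/6
= 39.00


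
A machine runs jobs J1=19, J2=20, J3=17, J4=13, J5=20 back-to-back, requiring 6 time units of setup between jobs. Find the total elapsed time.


Makespan = Σ processing + (n-1) × setup
= (19 + 20 + 17 + 13 + 20) + (5-1)×6
= 89 + 24
= 113 time units


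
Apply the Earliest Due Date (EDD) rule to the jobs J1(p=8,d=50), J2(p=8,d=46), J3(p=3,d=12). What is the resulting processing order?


EDD: sort by earliest due date
  J3: d=12, p=3
  J2: d=46, p=8
  J1: d=50, p=8
Order: J3 → J2 → J1


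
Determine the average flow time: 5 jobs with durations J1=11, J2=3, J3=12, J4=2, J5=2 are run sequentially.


Completion times:
  J1: completes at 11
  J2: completes at 14
  J3: completes at 26
  J4: completes at 28
  J5: completes at 30
Sum = 109
Average = 109/5
= 21.80


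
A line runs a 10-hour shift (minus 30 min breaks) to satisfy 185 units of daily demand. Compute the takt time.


Available = 10×60 - 30 = 570 min
Takt time = 570 / 185
= 3.08 min/unit


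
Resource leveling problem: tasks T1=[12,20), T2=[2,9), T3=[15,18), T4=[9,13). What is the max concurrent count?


Check each time point for overlaps:
  t=12: 2 tasks active (T1, T4)
Max concurrent = 2


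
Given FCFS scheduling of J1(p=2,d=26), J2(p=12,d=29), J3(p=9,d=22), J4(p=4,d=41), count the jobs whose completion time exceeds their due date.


Completion vs due date:
  J1: C=2, d=26 → on time
  J2: C=14, d=29 → on time
  J3: C=23, d=22 → TARDY
  J4: C=27, d=41 → on time
Tardy jobs: J3
Count = 1


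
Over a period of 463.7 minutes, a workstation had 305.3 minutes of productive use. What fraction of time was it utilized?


Utilization = busy / total × 100
= 305.3 / 463.7 × 100
= 65.8%


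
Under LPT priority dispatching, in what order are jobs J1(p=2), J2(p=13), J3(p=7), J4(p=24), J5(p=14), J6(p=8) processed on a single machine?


LPT: sort by longest processing time first
  J4: p=24
  J5: p=14
  J2: p=13
  J6: p=8
  J3: p=7
  J1: p=2
Order: J4 → J5 → J2 → J6 → J3 → J1


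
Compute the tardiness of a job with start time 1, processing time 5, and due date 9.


Completion = start + processing = 1 + 5 = 6
Tardiness = max(0, C - d) = max(0, 6 - 9)
= max(0, -3)
= 0


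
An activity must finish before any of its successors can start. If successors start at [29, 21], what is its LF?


LF = min of all successor start times
Successors start at: [29, 21]
LF = min(29, 21)
= 21


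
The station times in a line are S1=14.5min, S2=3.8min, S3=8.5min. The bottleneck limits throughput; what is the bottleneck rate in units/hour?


Bottleneck = longest station time
Station times: [14.5, 3.8, 8.5]
Max = 14.5 min
Rate = 60 / 14.5
= 4.14 units/hour (bottleneck: 14.5min)


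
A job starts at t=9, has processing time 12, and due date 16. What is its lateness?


Completion = 9 + 12 = 21
Lateness = C - d = 21 - 16
= 5


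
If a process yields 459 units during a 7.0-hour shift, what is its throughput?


Throughput = units / time
= 459 / 7.0
= 65.6 units/hour


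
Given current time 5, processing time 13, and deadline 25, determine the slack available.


Slack = due - current_time - processing
= 25 - 5 - 13
= 7


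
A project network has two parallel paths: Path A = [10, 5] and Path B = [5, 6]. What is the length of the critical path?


Path A: 10 + 5 = 15
Path B: 5 + 6 = 11
Critical path = longest = max(15, 11)
= 15 (Path A)


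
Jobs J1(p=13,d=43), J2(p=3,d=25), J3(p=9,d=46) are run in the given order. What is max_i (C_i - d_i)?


Lateness per job (L = C - d):
  J1: C=13, d=43, L=-30
  J2: C=16, d=25, L=-9
  J3: C=25, d=46, L=-21
Lmax = max(-30, -9, -21)
= -9


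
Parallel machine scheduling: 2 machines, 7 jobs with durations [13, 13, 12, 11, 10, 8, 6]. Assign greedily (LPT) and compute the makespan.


Jobs (LPT sorted): [13, 13, 12, 11, 10, 8, 6]
Machines: 2
  J=13 → Machine 1 (load: 0+13=13)
  J=13 → Machine 2 (load: 0+13=13)
  J=12 → Machine 1 (load: 13+12=25)
  J=11 → Machine 2 (load: 13+11=24)
  J=10 → Machine 2 (load: 24+10=34)
  J=8 → Machine 1 (load: 25+8=33)
  J=6 → Machine 1 (load: 33+6=39)
Machine loads: [39, 34]
Makespan = max = 39 time units


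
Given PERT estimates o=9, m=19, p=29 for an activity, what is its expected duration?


te = (o + 4m + p) / 6
= (9 + 4×19 + 29) / 6
= (9 + 76 + 29) / 6
= 114 / 6
= 19.00


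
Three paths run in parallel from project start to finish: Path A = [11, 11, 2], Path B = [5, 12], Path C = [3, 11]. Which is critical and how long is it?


Path A: 11 + 11 + 2 = 24
Path B: 5 + 12 = 17
Path C: 3 + 11 = 14
Critical path = longest = max(24, 17, 14)
= 24 (Path A)


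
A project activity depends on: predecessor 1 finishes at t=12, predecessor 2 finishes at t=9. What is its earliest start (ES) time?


ES = max of all predecessor completion times
Predecessors: [12, 9]
ES = max(12, 9)
= 12


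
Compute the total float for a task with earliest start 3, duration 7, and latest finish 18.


EF = ES + duration = 3 + 7 = 10
LS = LF - duration = 18 - 7 = 11
Total Float = LF - EF = 18 - 10
(or LS - ES = 11 - 3)
= 8


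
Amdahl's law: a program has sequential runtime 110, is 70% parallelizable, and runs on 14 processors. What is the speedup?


Amdahl's law: T_p = T × ((1-p) + p/N)
= 110 × ((1-0.7) + 0.7/14)
= 110 × (0.30 + 0.0500)
= 110 × 0.3500
= 38.50
Speedup = 110/38.50
= 2.86×


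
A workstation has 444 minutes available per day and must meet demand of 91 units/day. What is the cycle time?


Cycle time = available time / demand
= 444 / 91
= 4.88 min/unit


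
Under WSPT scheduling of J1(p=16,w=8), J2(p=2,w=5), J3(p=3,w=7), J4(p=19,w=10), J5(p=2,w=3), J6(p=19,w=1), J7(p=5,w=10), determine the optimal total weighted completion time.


WSPT order (by p/w): J2 → J3 → J7 → J5 → J4 → J1 → J6
  J2: C=2, w·C=5×2=10
  J3: C=5, w·C=7×5=35
  J7: C=10, w·C=10×10=100
  J5: C=12, w·C=3×12=36
  J4: C=31, w·C=10×31=310
  J1: C=47, w·C=8×47=376
  J6: C=66, w·C=1×66=66
Σ w·C = 933
= 933


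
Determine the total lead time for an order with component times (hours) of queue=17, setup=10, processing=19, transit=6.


Lead time = queue + setup + processing + transit
= 17 + 10 + 19 + 6
= 52 hours


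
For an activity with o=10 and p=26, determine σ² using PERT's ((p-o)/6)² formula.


σ² = ((p - o) / 6)² = (p - o)² / 36
= (26 - 10)² / 36
= 16² / 36
= 256 / 36
= 7.1111


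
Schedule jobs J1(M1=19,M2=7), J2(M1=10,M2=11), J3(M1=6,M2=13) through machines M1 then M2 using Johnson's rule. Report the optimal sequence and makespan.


Johnson's rule:
Group 1 (M1≤M2, sort by M1): ['J3', 'J2']
Group 2 (M1>M2, sort desc M2): ['J1']
Sequence: J3 → J2 → J1
Makespan calculation:
  J3: M1 done=6, M2 done=19
  J2: M1 done=16, M2 done=30
  J1: M1 done=35, M2 done=42
= Sequence: J3 → J2 → J1, Makespan: 42


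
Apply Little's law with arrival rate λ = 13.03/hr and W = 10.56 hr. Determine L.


Little's law: L = λ × W
= 13.03 × 10.56
= 137.60


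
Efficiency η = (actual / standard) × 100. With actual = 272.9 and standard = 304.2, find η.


Efficiency = (actual / standard) × 100
= (272.9 / 304.2) × 100
= 89.7%


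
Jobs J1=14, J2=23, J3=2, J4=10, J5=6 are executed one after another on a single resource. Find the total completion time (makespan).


Sequential makespan: sum all processing times
= 14 + 23 + 2 + 10 + 6
= 55 time units


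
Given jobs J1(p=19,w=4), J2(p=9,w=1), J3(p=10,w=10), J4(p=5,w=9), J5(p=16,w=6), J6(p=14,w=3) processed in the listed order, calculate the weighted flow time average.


Completion times:
  J1: C=19, w×C=4×19=76
  J2: C=28, w×C=1×28=28
  J3: C=38, w×C=10×38=380
  J4: C=43, w×C=9×43=387
  J5: C=59, w×C=6×59=354
  J6: C=73, w×C=3×73=219
Sum w×C = 1444
Sum w = 33
Weighted avg = 1444/33
= 43.76


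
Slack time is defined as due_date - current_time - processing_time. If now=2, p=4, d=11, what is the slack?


Slack = due - current_time - processing
= 11 - 2 - 4
= 5


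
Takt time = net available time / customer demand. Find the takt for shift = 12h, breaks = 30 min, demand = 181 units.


Available = 12×60 - 30 = 690 min
Takt time = 690 / 181
= 3.81 min/unit


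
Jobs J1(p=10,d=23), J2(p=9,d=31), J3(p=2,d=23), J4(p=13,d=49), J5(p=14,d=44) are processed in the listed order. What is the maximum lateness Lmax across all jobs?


Lateness per job (L = C - d):
  J1: C=10, d=23, L=-13
  J2: C=19, d=31, L=-12
  J3: C=21, d=23, L=-2
  J4: C=34, d=49, L=-15
  J5: C=48, d=44, L=4
Lmax = max(-13, -12, -2, -15, 4)
= 4


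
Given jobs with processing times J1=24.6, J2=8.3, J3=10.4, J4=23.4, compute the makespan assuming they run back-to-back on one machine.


Sequential makespan: sum all processing times
= 24.6 + 8.3 + 10.4 + 23.4
= 66.7 time units


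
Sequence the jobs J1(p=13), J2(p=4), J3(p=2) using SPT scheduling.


SPT: sort by shortest processing time
  J3: p=2
  J2: p=4
  J1: p=13
Order: J3 → J2 → J1


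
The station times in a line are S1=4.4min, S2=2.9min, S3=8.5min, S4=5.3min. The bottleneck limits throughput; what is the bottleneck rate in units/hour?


Bottleneck = longest station time
Station times: [4.4, 2.9, 8.5, 5.3]
Max = 8.5 min
Rate = 60 / 8.5
= 7.06 units/hour (bottleneck: 8.5min)


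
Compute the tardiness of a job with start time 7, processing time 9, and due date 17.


Completion = start + processing = 7 + 9 = 16
Tardiness = max(0, C - d) = max(0, 16 - 17)
= max(0, -1)
= 0


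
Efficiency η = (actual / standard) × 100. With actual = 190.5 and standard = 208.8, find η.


Efficiency = (actual / standard) × 100
= (190.5 / 208.8) × 100
= 91.2%


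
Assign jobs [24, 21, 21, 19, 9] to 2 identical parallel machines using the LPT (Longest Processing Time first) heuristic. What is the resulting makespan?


Jobs (LPT sorted): [24, 21, 21, 19, 9]
Machines: 2
  J=24 → Machine 1 (load: 0+24=24)
  J=21 → Machine 2 (load: 0+21=21)
  J=21 → Machine 2 (load: 21+21=42)
  J=19 → Machine 1 (load: 24+19=43)
  J=9 → Machine 2 (load: 42+9=51)
Machine loads: [43, 51]
Makespan = max = 51 time units


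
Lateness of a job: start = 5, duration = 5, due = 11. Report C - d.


Completion = 5 + 5 = 10
Lateness = C - d = 10 - 11
= -1


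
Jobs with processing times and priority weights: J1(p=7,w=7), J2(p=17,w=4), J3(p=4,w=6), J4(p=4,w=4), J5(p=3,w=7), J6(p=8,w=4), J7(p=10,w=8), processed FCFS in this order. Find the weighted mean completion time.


Completion times:
  J1: C=7, w×C=7×7=49
  J2: C=24, w×C=4×24=96
  J3: C=28, w×C=6×28=168
  J4: C=32, w×C=4×32=128
  J5: C=35, w×C=7×35=245
  J6: C=43, w×C=4×43=172
  J7: C=53, w×C=8×53=424
Sum w×C = 1282
Sum w = 40
Weighted avg = 1282/40
= 32.05


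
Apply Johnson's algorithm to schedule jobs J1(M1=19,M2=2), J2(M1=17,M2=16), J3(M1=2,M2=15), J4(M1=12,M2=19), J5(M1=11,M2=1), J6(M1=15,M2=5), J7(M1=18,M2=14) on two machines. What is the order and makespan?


Johnson's rule:
Group 1 (M1≤M2, sort by M1): ['J3', 'J4']
Group 2 (M1>M2, sort desc M2): ['J2', 'J7', 'J6', 'J1', 'J5']
Sequence: J3 → J4 → J2 → J7 → J6 → J1 → J5
Makespan calculation:
  J3: M1 done=2, M2 done=17
  J4: M1 done=14, M2 done=36
  J2: M1 done=31, M2 done=52
  J7: M1 done=49, M2 done=66
  J6: M1 done=64, M2 done=71
  J1: M1 done=83, M2 done=85
  J5: M1 done=94, M2 done=95
= Sequence: J3 → J4 → J2 → J7 → J6 → J1 → J5, Makespan: 95


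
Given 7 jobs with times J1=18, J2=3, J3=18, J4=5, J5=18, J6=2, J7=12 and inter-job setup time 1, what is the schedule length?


Makespan = Σ processing + (n-1) × setup
= (18 + 3 + 18 + 5 + 18 + 2 + 12) + (7-1)×1
= 76 + 6
= 82 time units


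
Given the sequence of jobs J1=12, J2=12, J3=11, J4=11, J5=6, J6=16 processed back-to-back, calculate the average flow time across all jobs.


Completion times:
  J1: completes at 12
  J2: completes at 24
  J3: completes at 35
  J4: completes at 46
  J5: completes at 52
  J6: completes at 68
Sum = 237
Average = 237/6
= 39.50


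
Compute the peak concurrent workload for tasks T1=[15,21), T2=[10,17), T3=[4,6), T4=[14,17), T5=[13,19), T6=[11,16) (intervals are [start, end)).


Check each time point for overlaps:
  t=15: 5 tasks active (T1, T2, T4, T5, T6)
Max concurrent = 5


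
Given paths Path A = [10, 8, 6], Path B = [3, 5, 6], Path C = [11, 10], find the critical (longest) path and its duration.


Path A: 10 + 8 + 6 = 24
Path B: 3 + 5 + 6 = 14
Path C: 11 + 10 = 21
Critical path = longest = max(24, 14, 21)
= 24 (Path A)


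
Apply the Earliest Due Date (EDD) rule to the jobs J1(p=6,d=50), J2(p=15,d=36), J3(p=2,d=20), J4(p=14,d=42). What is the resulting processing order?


EDD: sort by earliest due date
  J3: d=20, p=2
  J2: d=36, p=15
  J4: d=42, p=14
  J1: d=50, p=6
Order: J3 → J2 → J4 → J1


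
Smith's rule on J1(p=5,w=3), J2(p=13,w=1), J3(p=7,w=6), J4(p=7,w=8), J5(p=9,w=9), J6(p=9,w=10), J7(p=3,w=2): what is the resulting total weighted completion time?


WSPT order (by p/w): J4 → J6 → J5 → J3 → J7 → J1 → J2
  J4: C=7, w·C=8×7=56
  J6: C=16, w·C=10×16=160
  J5: C=25, w·C=9×25=225
  J3: C=32, w·C=6×32=192
  J7: C=35, w·C=2×35=70
  J1: C=40, w·C=3×40=120
  J2: C=53, w·C=1×53=53
Σ w·C = 876
= 876


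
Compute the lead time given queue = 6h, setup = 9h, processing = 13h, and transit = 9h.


Lead time = queue + setup + processing + transit
= 6 + 9 + 13 + 9
= 37 hours


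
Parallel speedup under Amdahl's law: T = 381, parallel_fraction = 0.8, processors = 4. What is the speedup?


Amdahl's law: T_p = T × ((1-p) + p/N)
= 381 × ((1-0.8) + 0.8/4)
= 381 × (0.20 + 0.2000)
= 381 × 0.4000
= 152.40
Speedup = 381/152.40
= 2.50×


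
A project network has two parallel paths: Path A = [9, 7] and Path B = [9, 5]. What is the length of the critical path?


Path A: 9 + 7 = 16
Path B: 9 + 5 = 14
Critical path = longest = max(16, 14)
= 16 (Path A)


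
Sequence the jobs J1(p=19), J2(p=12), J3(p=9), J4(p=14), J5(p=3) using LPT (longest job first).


LPT: sort by longest processing time first
  J1: p=19
  J4: p=14
  J2: p=12
  J3: p=9
  J5: p=3
Order: J1 → J4 → J2 → J3 → J5


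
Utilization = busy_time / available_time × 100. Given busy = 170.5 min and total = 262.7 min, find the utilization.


Utilization = busy / total × 100
= 170.5 / 262.7 × 100
= 64.9%


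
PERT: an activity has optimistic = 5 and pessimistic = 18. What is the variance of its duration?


σ² = ((p - o) / 6)² = (p - o)² / 36
= (18 - 5)² / 36
= 13² / 36
= 169 / 36
= 4.6944


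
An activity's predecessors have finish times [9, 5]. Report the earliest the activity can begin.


ES = max of all predecessor completion times
Predecessors: [9, 5]
ES = max(9, 5)
= 9


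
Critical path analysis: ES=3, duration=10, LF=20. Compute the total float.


EF = ES + duration = 3 + 10 = 13
LS = LF - duration = 20 - 10 = 10
Total Float = LF - EF = 20 - 13
(or LS - ES = 10 - 3)
= 7


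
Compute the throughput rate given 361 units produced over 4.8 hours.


Throughput = units / time
= 361 / 4.8
= 75.2 units/hour


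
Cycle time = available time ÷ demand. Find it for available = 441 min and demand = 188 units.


Cycle time = available time / demand
= 441 / 188
= 2.35 min/unit


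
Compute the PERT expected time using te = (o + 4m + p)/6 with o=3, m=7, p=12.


te = (o + 4m + p) / 6
= (3 + 4×7 + 12) / 6
= (3 + 28 + 12) / 6
= 43 / 6
= 7.17


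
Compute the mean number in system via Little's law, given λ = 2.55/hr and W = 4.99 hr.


Little's law: L = λ × W
= 2.55 × 4.99
= 12.72


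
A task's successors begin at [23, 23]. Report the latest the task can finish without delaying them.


LF = min of all successor start times
Successors start at: [23, 23]
LF = min(23, 23)
= 23


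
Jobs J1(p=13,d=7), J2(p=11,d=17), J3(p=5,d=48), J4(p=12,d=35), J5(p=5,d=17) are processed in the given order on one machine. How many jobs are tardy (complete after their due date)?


Completion vs due date:
  J1: C=13, d=7 → TARDY
  J2: C=24, d=17 → TARDY
  J3: C=29, d=48 → on time
  J4: C=41, d=35 → TARDY
  J5: C=46, d=17 → TARDY
Tardy jobs: J1, J2, J4, J5
Count = 4


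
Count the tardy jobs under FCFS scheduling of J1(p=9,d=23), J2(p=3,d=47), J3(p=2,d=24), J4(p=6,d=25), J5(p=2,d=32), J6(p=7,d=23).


Completion vs due date:
  J1: C=9, d=23 → on time
  J2: C=12, d=47 → on time
  J3: C=14, d=24 → on time
  J4: C=20, d=25 → on time
  J5: C=22, d=32 → on time
  J6: C=29, d=23 → TARDY
Tardy jobs: J6
Count = 1


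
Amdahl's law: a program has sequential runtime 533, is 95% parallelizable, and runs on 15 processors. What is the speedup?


Amdahl's law: T_p = T × ((1-p) + p/N)
= 533 × ((1-0.95) + 0.95/15)
= 533 × (0.05 + 0.0633)
= 533 × 0.1133
= 60.41
Speedup = 533/60.41
= 8.82×


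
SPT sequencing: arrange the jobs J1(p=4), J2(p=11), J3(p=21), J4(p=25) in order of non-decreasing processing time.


SPT: sort by shortest processing time
  J1: p=4
  J2: p=11
  J3: p=21
  J4: p=25
Order: J1 → J2 → J3 → J4


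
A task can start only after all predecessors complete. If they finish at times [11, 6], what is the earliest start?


ES = max of all predecessor completion times
Predecessors: [11, 6]
ES = max(11, 6)
= 11


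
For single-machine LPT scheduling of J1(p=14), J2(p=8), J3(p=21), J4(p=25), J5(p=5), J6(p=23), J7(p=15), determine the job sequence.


LPT: sort by longest processing time first
  J4: p=25
  J6: p=23
  J3: p=21
  J7: p=15
  J1: p=14
  J2: p=8
  J5: p=5
Order: J4 → J6 → J3 → J7 → J1 → J2 → J5


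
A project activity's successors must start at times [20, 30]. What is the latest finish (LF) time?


LF = min of all successor start times
Successors start at: [20, 30]
LF = min(20, 30)
= 20


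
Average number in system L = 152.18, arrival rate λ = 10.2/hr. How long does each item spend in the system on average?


Little's law: L = λW → W = L / λ
= 152.18 / 10.2
= 14.92 hours


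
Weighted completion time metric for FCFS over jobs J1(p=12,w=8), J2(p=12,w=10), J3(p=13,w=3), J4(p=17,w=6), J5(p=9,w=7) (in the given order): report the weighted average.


Completion times:
  J1: C=12, w×C=8×12=96
  J2: C=24, w×C=10×24=240
  J3: C=37, w×C=3×37=111
  J4: C=54, w×C=6×54=324
  J5: C=63, w×C=7×63=441
Sum w×C = 1212
Sum w = 34
Weighted avg = 1212/34
= 35.65


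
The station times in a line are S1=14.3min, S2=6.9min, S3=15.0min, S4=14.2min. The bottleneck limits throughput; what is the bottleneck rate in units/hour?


Bottleneck = longest station time
Station times: [14.3, 6.9, 15.0, 14.2]
Max = 15.0 min
Rate = 60 / 15.0
= 4.00 units/hour (bottleneck: 15.0min)


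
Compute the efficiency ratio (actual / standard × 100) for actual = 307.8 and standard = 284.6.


Efficiency = (actual / standard) × 100
= (307.8 / 284.6) × 100
= 108.2%


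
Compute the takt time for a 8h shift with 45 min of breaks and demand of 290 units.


Available = 8×60 - 45 = 435 min
Takt time = 435 / 290
= 1.50 min/unit


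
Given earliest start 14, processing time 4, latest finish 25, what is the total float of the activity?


EF = ES + duration = 14 + 4 = 18
LS = LF - duration = 25 - 4 = 21
Total Float = LF - EF = 25 - 18
(or LS - ES = 21 - 14)
= 7


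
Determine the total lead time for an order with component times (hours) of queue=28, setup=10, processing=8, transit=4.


Lead time = queue + setup + processing + transit
= 28 + 10 + 8 + 4
= 50 hours


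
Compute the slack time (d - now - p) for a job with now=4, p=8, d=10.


Slack = due - current_time - processing
= 10 - 4 - 8
= -2


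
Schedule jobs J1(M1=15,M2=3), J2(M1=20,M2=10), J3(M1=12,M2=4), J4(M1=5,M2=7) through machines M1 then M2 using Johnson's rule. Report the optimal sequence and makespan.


Johnson's rule:
Group 1 (M1≤M2, sort by M1): ['J4']
Group 2 (M1>M2, sort desc M2): ['J2', 'J3', 'J1']
Sequence: J4 → J2 → J3 → J1
Makespan calculation:
  J4: M1 done=5, M2 done=12
  J2: M1 done=25, M2 done=35
  J3: M1 done=37, M2 done=41
  J1: M1 done=52, M2 done=55
= Sequence: J4 → J2 → J3 → J1, Makespan: 55


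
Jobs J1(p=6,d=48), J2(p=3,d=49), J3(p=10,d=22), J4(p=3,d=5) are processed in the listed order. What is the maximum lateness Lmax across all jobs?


Lateness per job (L = C - d):
  J1: C=6, d=48, L=-42
  J2: C=9, d=49, L=-40
  J3: C=19, d=22, L=-3
  J4: C=22, d=5, L=17
Lmax = max(-42, -40, -3, 17)
= 17


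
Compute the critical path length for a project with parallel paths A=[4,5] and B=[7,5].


Path A: 4 + 5 = 9
Path B: 7 + 5 = 12
Critical path = longest = max(9, 12)
= 12 (Path B)


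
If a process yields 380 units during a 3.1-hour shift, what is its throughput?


Throughput = units / time
= 380 / 3.1
= 122.6 units/hour


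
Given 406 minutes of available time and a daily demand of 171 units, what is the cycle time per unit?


Cycle time = available time / demand
= 406 / 171
= 2.37 min/unit


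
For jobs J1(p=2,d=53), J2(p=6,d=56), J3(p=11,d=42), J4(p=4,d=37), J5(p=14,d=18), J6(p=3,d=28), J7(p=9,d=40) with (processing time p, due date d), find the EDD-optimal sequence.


EDD: sort by earliest due date
  J5: d=18, p=14
  J6: d=28, p=3
  J4: d=37, p=4
  J7: d=40, p=9
  J3: d=42, p=11
  J1: d=53, p=2
  J2: d=56, p=6
Order: J5 → J6 → J4 → J7 → J3 → J1 → J2


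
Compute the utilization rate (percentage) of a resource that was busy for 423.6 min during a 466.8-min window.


Utilization = busy / total × 100
= 423.6 / 466.8 × 100
= 90.7%


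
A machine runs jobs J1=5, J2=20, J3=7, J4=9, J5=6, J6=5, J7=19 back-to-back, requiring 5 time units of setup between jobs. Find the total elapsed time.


Makespan = Σ processing + (n-1) × setup
= (5 + 20 + 7 + 9 + 6 + 5 + 19) + (7-1)×5
= 71 + 30
= 101 time units


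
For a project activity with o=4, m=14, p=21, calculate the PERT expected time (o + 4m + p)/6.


te = (o + 4m + p) / 6
= (4 + 4×14 + 21) / 6
= (4 + 56 + 21) / 6
= 81 / 6
= 13.50


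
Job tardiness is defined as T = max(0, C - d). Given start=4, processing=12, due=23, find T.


Completion = start + processing = 4 + 12 = 16
Tardiness = max(0, C - d) = max(0, 16 - 23)
= max(0, -7)
= 0


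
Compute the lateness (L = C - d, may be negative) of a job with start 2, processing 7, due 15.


Completion = 2 + 7 = 9
Lateness = C - d = 9 - 15
= -6


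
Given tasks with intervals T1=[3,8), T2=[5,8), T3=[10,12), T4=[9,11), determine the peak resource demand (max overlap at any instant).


Check each time point for overlaps:
  t=5: 2 tasks active (T1, T2)
Max concurrent = 2


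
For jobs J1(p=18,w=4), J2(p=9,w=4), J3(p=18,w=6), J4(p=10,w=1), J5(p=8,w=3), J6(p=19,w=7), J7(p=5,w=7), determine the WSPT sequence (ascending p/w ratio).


WSPT (Smith's rule): sort by p/w ascending
  J7: p/w = 5/7 = 0.714
  J2: p/w = 9/4 = 2.250
  J5: p/w = 8/3 = 2.667
  J6: p/w = 19/7 = 2.714
  J3: p/w = 18/6 = 3.000
  J1: p/w = 18/4 = 4.500
  J4: p/w = 10/1 = 10.000
Order: J7 → J2 → J5 → J6 → J3 → J1 → J4


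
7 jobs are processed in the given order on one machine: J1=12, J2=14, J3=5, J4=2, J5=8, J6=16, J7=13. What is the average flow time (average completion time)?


Completion times:
  J1: completes at 12
  J2: completes at 26
  J3: completes at 31
  J4: completes at 33
  J5: completes at 41
  J6: completes at 57
  J7: completes at 70
Sum = 270
Average = 270/7
= 38.57


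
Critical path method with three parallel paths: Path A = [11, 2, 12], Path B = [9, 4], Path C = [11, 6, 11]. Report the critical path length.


Path A: 11 + 2 + 12 = 25
Path B: 9 + 4 = 13
Path C: 11 + 6 + 11 = 28
Critical path = longest = max(25, 13, 28)
= 28 (Path C)


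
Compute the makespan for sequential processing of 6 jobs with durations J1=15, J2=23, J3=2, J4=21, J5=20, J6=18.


Sequential makespan: sum all processing times
= 15 + 23 + 2 + 21 + 20 + 18
= 99 time units


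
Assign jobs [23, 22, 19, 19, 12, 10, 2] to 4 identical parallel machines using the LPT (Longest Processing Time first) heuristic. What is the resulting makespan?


Jobs (LPT sorted): [23, 22, 19, 19, 12, 10, 2]
Machines: 4
  J=23 → Machine 1 (load: 0+23=23)
  J=22 → Machine 2 (load: 0+22=22)
  J=19 → Machine 3 (load: 0+19=19)
  J=19 → Machine 4 (load: 0+19=19)
  J=12 → Machine 3 (load: 19+12=31)
  J=10 → Machine 4 (load: 19+10=29)
  J=2 → Machine 2 (load: 22+2=24)
Machine loads: [23, 24, 31, 29]
Makespan = max = 31 time units


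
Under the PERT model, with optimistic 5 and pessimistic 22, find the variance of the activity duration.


σ² = ((p - o) / 6)² = (p - o)² / 36
= (22 - 5)² / 36
= 17² / 36
= 289 / 36
= 8.0278


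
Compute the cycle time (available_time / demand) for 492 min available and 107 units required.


Cycle time = available time / demand
= 492 / 107
= 4.60 min/unit


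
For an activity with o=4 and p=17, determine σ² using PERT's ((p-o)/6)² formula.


σ² = ((p - o) / 6)² = (p - o)² / 36
= (17 - 4)² / 36
= 13² / 36
= 169 / 36
= 4.6944


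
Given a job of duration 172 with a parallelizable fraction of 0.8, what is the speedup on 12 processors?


Amdahl's law: T_p = T × ((1-p) + p/N)
= 172 × ((1-0.8) + 0.8/12)
= 172 × (0.20 + 0.0667)
= 172 × 0.2667
= 45.87
Speedup = 172/45.87
= 3.75×


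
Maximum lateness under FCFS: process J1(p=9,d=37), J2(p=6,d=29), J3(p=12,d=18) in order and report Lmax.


Lateness per job (L = C - d):
  J1: C=9, d=37, L=-28
  J2: C=15, d=29, L=-14
  J3: C=27, d=18, L=9
Lmax = max(-28, -14, 9)
= 9


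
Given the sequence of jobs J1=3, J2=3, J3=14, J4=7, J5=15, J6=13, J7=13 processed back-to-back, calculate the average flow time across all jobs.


Completion times:
  J1: completes at 3
  J2: completes at 6
  J3: completes at 20
  J4: completes at 27
  J5: completes at 42
  J6: completes at 55
  J7: completes at 68
Sum = 221
Average = 221/7
= 31.57
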